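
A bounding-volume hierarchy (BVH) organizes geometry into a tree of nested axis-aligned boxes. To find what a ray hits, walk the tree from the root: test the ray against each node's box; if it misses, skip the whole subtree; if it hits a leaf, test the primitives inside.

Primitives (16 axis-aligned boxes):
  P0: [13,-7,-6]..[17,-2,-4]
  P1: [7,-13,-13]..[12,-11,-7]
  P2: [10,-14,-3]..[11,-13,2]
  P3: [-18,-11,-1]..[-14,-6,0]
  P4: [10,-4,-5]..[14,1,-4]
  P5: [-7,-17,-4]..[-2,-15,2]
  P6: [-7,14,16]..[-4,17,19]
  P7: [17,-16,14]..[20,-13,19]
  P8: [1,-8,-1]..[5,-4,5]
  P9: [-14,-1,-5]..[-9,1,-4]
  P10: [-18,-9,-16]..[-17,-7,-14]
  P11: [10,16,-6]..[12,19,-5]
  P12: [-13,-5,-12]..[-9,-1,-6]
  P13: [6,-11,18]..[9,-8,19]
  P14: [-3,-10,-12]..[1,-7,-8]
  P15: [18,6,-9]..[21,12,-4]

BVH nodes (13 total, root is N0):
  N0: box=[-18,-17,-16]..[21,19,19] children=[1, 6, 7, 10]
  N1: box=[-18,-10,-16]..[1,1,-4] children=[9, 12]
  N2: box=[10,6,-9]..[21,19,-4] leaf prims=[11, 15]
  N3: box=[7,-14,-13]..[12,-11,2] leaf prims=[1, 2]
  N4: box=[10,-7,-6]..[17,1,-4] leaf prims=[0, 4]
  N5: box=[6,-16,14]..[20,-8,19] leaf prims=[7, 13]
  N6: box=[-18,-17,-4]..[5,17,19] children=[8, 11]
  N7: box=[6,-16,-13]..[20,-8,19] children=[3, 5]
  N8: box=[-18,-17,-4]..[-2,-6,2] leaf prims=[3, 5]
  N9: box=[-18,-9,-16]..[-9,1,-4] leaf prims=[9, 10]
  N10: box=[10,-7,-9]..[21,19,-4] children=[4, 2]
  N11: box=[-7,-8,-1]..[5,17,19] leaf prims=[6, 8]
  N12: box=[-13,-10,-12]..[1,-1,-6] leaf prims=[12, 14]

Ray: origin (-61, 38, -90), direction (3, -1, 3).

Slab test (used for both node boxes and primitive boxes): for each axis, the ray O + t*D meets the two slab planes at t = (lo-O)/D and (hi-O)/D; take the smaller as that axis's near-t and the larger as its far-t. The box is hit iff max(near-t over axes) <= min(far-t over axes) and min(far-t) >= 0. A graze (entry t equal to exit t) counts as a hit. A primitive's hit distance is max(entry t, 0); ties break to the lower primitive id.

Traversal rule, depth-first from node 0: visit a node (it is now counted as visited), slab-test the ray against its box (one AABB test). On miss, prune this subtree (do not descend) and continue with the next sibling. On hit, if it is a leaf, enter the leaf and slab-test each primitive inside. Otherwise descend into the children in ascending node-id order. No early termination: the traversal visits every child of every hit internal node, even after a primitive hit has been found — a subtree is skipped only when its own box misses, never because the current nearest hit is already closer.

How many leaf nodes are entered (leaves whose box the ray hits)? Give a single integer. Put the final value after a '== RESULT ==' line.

Trace the traversal:
N0 x:[43/3,82/3] y:[19,55] z:[74/3,109/3] -> hit [74/3,82/3], descend [1, 6, 7, 10]
  N1 x:[43/3,62/3] y:[37,48] z:[74/3,86/3] -> miss, prune
  N6 x:[43/3,22] y:[21,55] z:[86/3,109/3] -> miss, prune
  N7 x:[67/3,27] y:[46,54] z:[77/3,109/3] -> miss, prune
  N10 x:[71/3,82/3] y:[19,45] z:[27,86/3] -> hit [27,82/3], descend [2, 4]
    N2 x:[71/3,82/3] y:[19,32] z:[27,86/3] -> hit [27,82/3] leaf, test {P11(miss), P15@t=27}
    N4 x:[71/3,26] y:[37,45] z:[28,86/3] -> miss, prune

7 AABB tests over nodes [0, 1, 6, 7, 10, 2, 4]; 1 leaf entered; closest P15.

== RESULT ==
1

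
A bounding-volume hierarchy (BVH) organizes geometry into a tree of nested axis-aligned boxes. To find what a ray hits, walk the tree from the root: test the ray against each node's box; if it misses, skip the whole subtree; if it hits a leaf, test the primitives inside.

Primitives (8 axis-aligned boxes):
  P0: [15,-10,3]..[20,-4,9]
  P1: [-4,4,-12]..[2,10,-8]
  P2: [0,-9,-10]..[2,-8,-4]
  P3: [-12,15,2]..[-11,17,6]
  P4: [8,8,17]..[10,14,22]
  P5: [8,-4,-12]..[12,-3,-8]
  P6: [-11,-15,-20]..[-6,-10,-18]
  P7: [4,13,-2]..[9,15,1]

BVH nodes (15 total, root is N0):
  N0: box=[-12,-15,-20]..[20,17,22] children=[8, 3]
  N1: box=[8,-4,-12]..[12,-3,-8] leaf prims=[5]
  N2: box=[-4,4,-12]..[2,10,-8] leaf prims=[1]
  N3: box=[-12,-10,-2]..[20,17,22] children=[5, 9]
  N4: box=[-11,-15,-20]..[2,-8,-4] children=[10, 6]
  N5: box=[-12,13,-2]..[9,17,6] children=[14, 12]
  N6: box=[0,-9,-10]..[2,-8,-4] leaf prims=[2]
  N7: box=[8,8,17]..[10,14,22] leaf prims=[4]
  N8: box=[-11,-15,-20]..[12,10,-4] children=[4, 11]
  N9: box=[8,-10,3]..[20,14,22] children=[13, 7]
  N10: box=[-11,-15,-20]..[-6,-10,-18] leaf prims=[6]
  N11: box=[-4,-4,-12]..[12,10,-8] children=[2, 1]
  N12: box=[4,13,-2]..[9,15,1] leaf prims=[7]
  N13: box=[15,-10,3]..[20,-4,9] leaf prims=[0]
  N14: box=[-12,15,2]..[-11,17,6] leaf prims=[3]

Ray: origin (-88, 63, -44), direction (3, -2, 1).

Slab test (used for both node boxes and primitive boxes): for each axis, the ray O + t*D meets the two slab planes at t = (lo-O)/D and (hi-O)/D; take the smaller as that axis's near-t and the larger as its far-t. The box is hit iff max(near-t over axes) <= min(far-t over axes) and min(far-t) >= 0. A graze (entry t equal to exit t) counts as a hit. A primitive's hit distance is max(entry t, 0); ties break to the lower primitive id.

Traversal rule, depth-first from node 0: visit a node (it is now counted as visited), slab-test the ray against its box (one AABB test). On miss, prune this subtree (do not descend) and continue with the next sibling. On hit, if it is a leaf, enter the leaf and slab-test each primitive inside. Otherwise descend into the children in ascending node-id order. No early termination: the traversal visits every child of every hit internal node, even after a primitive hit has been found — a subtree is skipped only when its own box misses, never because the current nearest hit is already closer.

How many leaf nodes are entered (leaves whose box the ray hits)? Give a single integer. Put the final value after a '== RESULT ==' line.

Traverse from the root:
N0 x:[76/3,36] y:[23,39] z:[24,66] -> hit [76/3,36], descend [3, 8]
  N3 x:[76/3,36] y:[23,73/2] z:[42,66] -> miss, prune
  N8 x:[77/3,100/3] y:[53/2,39] z:[24,40] -> hit [53/2,100/3], descend [4, 11]
    N4 x:[77/3,30] y:[71/2,39] z:[24,40] -> miss, prune
    N11 x:[28,100/3] y:[53/2,67/2] z:[32,36] -> hit [32,100/3], descend [1, 2]
      N1 x:[32,100/3] y:[33,67/2] z:[32,36] -> hit [33,100/3] leaf, test {P5@t=33}
      N2 x:[28,30] y:[53/2,59/2] z:[32,36] -> miss, prune

order=[0, 3, 8, 4, 11, 1, 2]  |boxes|=7  |leaves|=1  hit=P5

== RESULT ==
1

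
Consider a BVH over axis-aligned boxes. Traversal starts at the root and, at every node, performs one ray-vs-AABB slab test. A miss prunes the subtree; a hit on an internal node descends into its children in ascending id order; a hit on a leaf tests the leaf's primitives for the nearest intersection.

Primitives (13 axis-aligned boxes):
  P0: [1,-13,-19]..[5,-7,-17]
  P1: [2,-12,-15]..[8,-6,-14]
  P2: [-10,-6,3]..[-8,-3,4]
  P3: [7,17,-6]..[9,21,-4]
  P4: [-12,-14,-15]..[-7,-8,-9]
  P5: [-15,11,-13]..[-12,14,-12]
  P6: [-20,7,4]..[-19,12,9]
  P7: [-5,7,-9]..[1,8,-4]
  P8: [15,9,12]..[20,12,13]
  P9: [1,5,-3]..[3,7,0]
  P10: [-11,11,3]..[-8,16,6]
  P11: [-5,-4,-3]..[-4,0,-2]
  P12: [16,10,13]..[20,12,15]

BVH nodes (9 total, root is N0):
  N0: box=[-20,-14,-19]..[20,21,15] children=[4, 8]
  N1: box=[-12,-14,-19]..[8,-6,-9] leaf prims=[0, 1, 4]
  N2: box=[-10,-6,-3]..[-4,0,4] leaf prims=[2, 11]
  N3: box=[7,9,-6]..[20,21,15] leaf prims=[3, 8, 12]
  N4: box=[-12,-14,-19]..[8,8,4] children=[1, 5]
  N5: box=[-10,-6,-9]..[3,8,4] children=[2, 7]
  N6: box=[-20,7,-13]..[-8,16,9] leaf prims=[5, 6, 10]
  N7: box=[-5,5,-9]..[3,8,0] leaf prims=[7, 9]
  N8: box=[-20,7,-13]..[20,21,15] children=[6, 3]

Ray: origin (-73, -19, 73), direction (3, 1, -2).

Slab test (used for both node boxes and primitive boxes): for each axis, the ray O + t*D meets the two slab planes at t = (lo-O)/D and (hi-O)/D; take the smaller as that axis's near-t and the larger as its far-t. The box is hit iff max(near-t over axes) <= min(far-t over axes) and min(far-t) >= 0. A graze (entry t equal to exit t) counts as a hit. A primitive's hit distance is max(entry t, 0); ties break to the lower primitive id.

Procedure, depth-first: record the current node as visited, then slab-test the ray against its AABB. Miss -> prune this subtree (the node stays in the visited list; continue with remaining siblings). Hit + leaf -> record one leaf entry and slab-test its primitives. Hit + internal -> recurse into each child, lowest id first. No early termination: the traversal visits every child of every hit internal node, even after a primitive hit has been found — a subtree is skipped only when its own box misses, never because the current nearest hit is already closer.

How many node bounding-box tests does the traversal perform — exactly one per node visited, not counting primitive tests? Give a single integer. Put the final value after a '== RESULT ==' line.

Walk:
N0 x:[53/3,31] y:[5,40] z:[29,46] -> hit [29,31], descend [4, 8]
  N4 x:[61/3,27] y:[5,27] z:[69/2,46] -> miss, prune
  N8 x:[53/3,31] y:[26,40] z:[29,43] -> hit [29,31], descend [3, 6]
    N3 x:[80/3,31] y:[28,40] z:[29,79/2] -> hit [29,31] leaf, test {P3(miss), P8@t=30, P12@t=89/3}
    N6 x:[53/3,65/3] y:[26,35] z:[32,43] -> miss, prune

5 AABB tests over nodes [0, 4, 8, 3, 6]; 1 leaf entered; closest P12.

== RESULT ==
5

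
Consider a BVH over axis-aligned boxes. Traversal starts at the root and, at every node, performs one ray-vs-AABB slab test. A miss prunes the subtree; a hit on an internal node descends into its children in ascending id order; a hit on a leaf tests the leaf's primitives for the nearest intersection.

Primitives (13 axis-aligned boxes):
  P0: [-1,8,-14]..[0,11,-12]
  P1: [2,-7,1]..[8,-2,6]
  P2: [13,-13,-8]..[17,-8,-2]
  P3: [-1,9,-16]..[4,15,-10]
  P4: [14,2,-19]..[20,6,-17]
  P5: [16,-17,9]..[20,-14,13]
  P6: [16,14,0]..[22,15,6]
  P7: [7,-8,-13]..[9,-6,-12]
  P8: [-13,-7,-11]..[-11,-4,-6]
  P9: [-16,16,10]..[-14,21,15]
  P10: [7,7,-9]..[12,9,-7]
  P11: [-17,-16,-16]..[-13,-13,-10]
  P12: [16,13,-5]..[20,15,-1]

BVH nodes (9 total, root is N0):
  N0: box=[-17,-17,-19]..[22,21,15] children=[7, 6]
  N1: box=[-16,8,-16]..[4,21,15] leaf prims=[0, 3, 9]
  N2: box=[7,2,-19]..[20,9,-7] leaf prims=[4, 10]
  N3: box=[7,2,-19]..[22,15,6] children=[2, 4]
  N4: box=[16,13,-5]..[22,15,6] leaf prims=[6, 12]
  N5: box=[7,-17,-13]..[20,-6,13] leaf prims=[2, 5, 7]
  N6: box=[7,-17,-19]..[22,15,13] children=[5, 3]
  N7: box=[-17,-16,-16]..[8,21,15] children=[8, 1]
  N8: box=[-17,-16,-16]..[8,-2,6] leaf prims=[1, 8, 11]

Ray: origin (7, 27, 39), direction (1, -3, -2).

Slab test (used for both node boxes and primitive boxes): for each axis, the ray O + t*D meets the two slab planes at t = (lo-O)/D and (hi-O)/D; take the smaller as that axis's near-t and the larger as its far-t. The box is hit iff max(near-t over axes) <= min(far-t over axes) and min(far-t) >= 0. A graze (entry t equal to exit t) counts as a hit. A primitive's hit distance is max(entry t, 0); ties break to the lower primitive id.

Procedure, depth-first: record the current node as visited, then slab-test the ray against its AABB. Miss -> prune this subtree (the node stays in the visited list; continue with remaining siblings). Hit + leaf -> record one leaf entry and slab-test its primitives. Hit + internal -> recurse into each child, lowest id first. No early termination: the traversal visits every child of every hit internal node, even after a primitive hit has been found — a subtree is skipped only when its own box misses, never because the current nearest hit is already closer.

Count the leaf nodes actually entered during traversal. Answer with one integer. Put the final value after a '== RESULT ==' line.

Trace the traversal:
N0 x:[-24,15] y:[2,44/3] z:[12,29] -> hit [12,44/3], descend [6, 7]
  N6 x:[0,15] y:[4,44/3] z:[13,29] -> hit [13,44/3], descend [3, 5]
    N3 x:[0,15] y:[4,25/3] z:[33/2,29] -> miss, prune
    N5 x:[0,13] y:[11,44/3] z:[13,26] -> hit [13,13] leaf, test {P2(miss), P5(miss), P7(miss)}
  N7 x:[-24,1] y:[2,43/3] z:[12,55/2] -> miss, prune

Visited [0, 6, 3, 5, 7]. Tests: 5 box, 1 leaf. Nearest: miss.

== RESULT ==
1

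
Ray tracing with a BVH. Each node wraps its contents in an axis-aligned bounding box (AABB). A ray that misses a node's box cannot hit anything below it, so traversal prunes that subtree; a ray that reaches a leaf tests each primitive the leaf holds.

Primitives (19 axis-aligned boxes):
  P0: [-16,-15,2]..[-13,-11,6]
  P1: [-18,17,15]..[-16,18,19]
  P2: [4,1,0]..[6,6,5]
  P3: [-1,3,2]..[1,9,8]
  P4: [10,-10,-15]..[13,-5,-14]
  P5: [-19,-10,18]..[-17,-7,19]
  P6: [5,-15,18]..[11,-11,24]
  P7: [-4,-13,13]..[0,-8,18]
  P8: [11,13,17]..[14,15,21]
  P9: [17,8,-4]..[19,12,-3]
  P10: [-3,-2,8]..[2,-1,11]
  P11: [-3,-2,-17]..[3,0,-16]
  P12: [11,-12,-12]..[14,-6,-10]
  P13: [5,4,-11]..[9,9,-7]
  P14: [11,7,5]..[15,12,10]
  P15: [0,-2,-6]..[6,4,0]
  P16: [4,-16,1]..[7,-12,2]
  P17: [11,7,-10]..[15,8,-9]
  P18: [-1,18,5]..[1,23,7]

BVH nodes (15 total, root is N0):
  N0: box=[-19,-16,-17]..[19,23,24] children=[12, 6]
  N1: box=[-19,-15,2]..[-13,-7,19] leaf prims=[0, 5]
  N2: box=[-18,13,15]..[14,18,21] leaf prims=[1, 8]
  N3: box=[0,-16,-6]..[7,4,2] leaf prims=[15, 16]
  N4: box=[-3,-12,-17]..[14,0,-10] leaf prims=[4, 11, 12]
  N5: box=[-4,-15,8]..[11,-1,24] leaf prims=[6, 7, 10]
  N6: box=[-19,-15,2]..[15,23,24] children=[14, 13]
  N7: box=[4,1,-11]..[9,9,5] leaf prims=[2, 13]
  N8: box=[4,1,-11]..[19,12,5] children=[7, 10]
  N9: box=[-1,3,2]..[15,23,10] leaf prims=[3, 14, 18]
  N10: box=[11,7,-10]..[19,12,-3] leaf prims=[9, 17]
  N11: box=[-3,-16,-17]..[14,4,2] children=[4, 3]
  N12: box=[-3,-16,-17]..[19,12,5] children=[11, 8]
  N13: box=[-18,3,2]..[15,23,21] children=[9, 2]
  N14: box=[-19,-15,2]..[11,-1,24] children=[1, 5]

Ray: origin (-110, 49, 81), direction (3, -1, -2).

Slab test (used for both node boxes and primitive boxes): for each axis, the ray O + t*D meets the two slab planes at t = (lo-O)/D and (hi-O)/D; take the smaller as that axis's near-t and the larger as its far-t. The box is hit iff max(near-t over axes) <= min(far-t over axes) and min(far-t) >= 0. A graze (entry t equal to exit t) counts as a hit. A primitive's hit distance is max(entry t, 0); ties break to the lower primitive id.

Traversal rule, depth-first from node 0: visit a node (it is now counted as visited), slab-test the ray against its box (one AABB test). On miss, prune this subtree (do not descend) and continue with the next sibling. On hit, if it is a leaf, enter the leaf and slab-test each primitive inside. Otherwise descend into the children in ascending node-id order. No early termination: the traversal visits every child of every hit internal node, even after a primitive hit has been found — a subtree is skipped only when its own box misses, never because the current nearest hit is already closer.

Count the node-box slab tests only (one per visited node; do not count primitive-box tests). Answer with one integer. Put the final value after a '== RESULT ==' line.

Trace the traversal:
N0 x:[91/3,43] y:[26,65] z:[57/2,49] -> hit [91/3,43], descend [6, 12]
  N6 x:[91/3,125/3] y:[26,64] z:[57/2,79/2] -> hit [91/3,79/2], descend [13, 14]
    N13 x:[92/3,125/3] y:[26,46] z:[30,79/2] -> hit [92/3,79/2], descend [2, 9]
      N2 x:[92/3,124/3] y:[31,36] z:[30,33] -> hit [31,33] leaf, test {P1@t=31, P8(miss)}
      N9 x:[109/3,125/3] y:[26,46] z:[71/2,79/2] -> hit [109/3,79/2] leaf, test {P3(miss), P14(miss), P18(miss)}
    N14 x:[91/3,121/3] y:[50,64] z:[57/2,79/2] -> miss, prune
  N12 x:[107/3,43] y:[37,65] z:[38,49] -> hit [38,43], descend [8, 11]
    N8 x:[38,43] y:[37,48] z:[38,46] -> hit [38,43], descend [7, 10]
      N7 x:[38,119/3] y:[40,48] z:[38,46] -> miss, prune
      N10 x:[121/3,43] y:[37,42] z:[42,91/2] -> hit [42,42] leaf, test {P9(miss), P17(miss)}
    N11 x:[107/3,124/3] y:[45,65] z:[79/2,49] -> miss, prune

Visited [0, 6, 13, 2, 9, 14, 12, 8, 7, 10, 11]. Tests: 11 box, 3 leaf. Nearest: P1.

== RESULT ==
11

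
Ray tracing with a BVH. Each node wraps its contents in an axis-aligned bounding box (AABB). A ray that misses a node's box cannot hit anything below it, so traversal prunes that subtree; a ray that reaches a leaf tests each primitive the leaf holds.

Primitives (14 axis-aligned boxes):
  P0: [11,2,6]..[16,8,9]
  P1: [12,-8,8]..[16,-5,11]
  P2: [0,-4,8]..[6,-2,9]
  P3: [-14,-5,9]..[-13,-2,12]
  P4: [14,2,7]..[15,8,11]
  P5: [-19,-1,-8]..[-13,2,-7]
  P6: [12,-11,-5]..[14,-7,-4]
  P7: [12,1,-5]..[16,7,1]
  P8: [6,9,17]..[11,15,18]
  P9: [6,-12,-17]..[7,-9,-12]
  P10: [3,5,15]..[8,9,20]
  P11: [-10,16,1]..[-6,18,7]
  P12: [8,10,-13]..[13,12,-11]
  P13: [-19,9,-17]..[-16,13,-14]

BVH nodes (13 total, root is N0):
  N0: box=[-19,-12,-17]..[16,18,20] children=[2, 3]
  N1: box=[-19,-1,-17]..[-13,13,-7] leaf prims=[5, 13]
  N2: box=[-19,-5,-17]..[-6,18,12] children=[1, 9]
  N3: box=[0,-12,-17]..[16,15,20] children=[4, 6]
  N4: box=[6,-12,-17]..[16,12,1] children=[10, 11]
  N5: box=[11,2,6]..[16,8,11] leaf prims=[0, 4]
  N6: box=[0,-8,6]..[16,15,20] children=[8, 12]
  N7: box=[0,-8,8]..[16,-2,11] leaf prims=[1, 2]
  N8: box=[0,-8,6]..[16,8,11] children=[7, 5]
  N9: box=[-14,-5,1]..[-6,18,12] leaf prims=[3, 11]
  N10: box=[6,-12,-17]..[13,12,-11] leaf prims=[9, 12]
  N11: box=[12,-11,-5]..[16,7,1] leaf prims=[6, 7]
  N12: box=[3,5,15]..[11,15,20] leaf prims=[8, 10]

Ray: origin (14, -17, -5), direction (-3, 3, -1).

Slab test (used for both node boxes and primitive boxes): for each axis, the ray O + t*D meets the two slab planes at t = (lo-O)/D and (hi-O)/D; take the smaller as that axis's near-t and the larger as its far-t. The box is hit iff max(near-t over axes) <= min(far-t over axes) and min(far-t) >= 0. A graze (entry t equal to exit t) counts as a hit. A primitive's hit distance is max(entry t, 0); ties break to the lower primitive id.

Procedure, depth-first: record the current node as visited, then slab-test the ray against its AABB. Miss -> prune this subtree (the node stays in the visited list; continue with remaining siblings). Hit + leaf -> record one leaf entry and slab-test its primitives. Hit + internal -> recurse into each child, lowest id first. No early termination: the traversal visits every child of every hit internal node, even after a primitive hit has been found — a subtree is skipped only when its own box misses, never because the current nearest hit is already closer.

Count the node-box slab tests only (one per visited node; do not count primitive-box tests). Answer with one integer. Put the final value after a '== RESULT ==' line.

Walk:
N0 x:[-2/3,11] y:[5/3,35/3] z:[-25,12] -> hit [5/3,11], descend [2, 3]
  N2 x:[20/3,11] y:[4,35/3] z:[-17,12] -> hit [20/3,11], descend [1, 9]
    N1 x:[9,11] y:[16/3,10] z:[2,12] -> hit [9,10] leaf, test {P5(miss), P13@t=10}
    N9 x:[20/3,28/3] y:[4,35/3] z:[-17,-6] -> miss, prune
  N3 x:[-2/3,14/3] y:[5/3,32/3] z:[-25,12] -> hit [5/3,14/3], descend [4, 6]
    N4 x:[-2/3,8/3] y:[5/3,29/3] z:[-6,12] -> hit [5/3,8/3], descend [10, 11]
      N10 x:[1/3,8/3] y:[5/3,29/3] z:[6,12] -> miss, prune
      N11 x:[-2/3,2/3] y:[2,8] z:[-6,0] -> miss, prune
    N6 x:[-2/3,14/3] y:[3,32/3] z:[-25,-11] -> miss, prune

order=[0, 2, 1, 9, 3, 4, 10, 11, 6]  |boxes|=9  |leaves|=1  hit=P13

== RESULT ==
9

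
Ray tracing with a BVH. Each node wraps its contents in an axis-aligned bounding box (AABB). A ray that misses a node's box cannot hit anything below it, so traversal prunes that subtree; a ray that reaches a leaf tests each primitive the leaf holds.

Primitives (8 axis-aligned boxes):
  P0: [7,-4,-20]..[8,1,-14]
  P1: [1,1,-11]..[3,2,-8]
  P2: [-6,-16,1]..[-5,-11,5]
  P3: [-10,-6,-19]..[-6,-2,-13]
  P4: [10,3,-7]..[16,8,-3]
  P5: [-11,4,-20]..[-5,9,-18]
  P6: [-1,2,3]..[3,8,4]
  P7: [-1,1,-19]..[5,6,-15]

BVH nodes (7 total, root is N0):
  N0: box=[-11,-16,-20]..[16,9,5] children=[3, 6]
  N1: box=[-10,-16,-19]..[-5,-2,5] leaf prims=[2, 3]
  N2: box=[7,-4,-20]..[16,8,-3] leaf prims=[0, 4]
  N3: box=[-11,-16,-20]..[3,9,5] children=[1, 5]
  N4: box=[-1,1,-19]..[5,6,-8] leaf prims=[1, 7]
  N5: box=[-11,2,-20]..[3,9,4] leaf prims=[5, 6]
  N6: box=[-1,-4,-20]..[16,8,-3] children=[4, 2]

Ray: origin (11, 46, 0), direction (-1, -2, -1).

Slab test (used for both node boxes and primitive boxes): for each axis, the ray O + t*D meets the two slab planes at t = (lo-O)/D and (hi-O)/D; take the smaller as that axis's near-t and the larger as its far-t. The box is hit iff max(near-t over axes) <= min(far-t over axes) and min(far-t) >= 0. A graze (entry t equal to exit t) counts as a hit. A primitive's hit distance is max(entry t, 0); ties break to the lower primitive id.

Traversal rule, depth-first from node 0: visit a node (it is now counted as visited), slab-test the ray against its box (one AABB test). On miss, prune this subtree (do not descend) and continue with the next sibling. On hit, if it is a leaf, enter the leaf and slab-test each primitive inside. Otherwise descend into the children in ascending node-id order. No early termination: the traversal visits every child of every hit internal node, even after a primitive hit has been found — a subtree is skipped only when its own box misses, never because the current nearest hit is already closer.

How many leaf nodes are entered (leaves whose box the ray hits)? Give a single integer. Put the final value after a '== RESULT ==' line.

Trace the traversal:
N0 x:[-5,22] y:[37/2,31] z:[-5,20] -> hit [37/2,20], descend [3, 6]
  N3 x:[8,22] y:[37/2,31] z:[-5,20] -> hit [37/2,20], descend [1, 5]
    N1 x:[16,21] y:[24,31] z:[-5,19] -> miss, prune
    N5 x:[8,22] y:[37/2,22] z:[-4,20] -> hit [37/2,20] leaf, test {P5@t=37/2, P6(miss)}
  N6 x:[-5,12] y:[19,25] z:[3,20] -> miss, prune

Visited [0, 3, 1, 5, 6]. Tests: 5 box, 1 leaf. Nearest: P5.

== RESULT ==
1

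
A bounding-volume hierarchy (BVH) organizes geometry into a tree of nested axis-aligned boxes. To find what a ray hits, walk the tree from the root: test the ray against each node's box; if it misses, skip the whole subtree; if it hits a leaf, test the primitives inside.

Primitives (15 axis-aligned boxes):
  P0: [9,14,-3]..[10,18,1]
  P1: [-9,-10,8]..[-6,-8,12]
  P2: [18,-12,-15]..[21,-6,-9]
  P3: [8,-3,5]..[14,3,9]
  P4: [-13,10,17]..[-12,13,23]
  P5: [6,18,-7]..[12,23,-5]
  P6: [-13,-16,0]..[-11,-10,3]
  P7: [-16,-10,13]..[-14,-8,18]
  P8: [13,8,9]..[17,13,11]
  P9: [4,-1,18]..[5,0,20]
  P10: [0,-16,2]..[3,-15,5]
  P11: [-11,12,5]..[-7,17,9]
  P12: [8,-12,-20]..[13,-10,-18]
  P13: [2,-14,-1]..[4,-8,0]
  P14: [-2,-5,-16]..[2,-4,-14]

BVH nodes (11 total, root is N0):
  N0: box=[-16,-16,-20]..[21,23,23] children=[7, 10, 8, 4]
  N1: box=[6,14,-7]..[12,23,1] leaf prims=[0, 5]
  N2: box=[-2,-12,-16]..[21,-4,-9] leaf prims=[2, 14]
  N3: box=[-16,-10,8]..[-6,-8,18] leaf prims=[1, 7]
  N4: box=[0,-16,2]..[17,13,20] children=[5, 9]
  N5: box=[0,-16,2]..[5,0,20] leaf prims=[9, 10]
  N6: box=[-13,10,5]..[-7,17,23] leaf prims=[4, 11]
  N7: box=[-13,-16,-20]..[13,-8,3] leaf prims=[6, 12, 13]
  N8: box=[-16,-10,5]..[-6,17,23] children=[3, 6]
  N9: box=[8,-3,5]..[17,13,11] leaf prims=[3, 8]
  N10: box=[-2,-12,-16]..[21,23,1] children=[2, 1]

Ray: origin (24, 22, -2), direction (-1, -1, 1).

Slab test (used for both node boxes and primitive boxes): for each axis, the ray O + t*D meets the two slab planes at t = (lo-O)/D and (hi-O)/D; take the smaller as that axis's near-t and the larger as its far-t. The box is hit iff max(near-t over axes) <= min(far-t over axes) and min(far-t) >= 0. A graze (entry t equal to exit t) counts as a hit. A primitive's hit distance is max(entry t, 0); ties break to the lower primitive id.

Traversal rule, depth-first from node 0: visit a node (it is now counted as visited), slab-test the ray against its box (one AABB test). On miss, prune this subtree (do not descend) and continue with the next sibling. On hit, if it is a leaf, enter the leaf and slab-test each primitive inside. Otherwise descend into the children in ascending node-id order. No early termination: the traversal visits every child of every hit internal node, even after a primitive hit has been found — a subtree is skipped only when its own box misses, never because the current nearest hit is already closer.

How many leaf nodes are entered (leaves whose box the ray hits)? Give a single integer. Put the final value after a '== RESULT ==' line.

Trace the traversal:
N0 x:[3,40] y:[-1,38] z:[-18,25] -> hit [3,25], descend [4, 7, 8, 10]
  N4 x:[7,24] y:[9,38] z:[4,22] -> hit [9,22], descend [5, 9]
    N5 x:[19,24] y:[22,38] z:[4,22] -> hit [22,22] leaf, test {P9(miss), P10(miss)}
    N9 x:[7,16] y:[9,25] z:[7,13] -> hit [9,13] leaf, test {P3(miss), P8@t=11}
  N7 x:[11,37] y:[30,38] z:[-18,5] -> miss, prune
  N8 x:[30,40] y:[5,32] z:[7,25] -> miss, prune
  N10 x:[3,26] y:[-1,34] z:[-14,3] -> hit [3,3], descend [1, 2]
    N1 x:[12,18] y:[-1,8] z:[-5,3] -> miss, prune
    N2 x:[3,26] y:[26,34] z:[-14,-7] -> miss, prune

9 AABB tests over nodes [0, 4, 5, 9, 7, 8, 10, 1, 2]; 2 leaves entered; closest P8.

== RESULT ==
2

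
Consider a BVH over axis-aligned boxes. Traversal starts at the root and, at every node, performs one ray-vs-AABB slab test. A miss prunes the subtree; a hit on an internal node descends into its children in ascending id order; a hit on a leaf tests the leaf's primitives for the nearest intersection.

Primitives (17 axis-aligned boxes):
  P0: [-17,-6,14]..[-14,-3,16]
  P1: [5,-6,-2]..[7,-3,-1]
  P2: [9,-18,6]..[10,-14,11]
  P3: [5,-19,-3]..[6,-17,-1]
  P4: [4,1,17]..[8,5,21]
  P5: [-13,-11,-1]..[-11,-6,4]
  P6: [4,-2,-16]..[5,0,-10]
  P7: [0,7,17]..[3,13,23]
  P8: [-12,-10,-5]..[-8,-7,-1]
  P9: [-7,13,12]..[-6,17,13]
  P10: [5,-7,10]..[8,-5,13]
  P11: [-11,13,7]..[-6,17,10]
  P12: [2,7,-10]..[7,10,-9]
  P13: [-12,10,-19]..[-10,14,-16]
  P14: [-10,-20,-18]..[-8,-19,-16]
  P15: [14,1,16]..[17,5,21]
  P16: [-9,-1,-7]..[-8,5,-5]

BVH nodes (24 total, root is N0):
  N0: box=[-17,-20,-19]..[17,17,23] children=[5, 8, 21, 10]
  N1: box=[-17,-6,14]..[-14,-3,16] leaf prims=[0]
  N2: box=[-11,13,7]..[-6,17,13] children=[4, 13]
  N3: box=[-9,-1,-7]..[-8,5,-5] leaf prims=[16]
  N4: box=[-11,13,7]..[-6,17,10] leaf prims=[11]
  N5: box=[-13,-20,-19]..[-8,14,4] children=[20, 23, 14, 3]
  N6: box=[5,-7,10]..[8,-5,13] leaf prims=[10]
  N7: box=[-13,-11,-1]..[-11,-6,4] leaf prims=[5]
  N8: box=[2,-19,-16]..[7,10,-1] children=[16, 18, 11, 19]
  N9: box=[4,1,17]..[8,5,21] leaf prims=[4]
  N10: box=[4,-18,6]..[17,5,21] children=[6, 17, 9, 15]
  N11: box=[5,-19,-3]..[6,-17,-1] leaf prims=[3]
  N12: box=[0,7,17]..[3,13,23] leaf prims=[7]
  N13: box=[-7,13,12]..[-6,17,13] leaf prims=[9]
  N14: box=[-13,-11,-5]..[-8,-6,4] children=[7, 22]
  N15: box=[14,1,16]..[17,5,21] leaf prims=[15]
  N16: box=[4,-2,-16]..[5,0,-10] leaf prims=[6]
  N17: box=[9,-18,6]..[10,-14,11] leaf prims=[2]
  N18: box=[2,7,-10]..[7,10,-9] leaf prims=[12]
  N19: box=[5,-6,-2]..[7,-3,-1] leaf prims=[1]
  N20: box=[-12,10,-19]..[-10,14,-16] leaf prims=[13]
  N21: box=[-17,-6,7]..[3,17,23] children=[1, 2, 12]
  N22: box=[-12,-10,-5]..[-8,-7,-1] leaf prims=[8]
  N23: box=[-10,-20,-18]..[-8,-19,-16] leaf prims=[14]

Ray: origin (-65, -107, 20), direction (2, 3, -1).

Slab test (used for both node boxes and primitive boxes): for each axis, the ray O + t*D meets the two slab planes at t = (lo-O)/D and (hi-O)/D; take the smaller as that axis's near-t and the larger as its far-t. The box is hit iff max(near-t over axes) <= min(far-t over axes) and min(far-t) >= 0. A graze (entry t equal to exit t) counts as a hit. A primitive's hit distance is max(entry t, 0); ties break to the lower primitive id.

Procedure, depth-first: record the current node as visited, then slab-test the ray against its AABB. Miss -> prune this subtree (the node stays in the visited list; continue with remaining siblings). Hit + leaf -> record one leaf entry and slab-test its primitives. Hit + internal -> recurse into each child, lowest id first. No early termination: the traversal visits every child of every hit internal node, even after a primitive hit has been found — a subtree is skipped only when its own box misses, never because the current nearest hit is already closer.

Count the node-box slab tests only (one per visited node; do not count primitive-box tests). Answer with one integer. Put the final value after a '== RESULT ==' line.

Walk:
N0 x:[24,41] y:[29,124/3] z:[-3,39] -> hit [29,39], descend [5, 8, 10, 21]
  N5 x:[26,57/2] y:[29,121/3] z:[16,39] -> miss, prune
  N8 x:[67/2,36] y:[88/3,39] z:[21,36] -> hit [67/2,36], descend [11, 16, 18, 19]
    N11 x:[35,71/2] y:[88/3,30] z:[21,23] -> miss, prune
    N16 x:[69/2,35] y:[35,107/3] z:[30,36] -> hit [35,35] leaf, test {P6@t=35}
    N18 x:[67/2,36] y:[38,39] z:[29,30] -> miss, prune
    N19 x:[35,36] y:[101/3,104/3] z:[21,22] -> miss, prune
  N10 x:[69/2,41] y:[89/3,112/3] z:[-1,14] -> miss, prune
  N21 x:[24,34] y:[101/3,124/3] z:[-3,13] -> miss, prune

order=[0, 5, 8, 11, 16, 18, 19, 10, 21]  |boxes|=9  |leaves|=1  hit=P6

== RESULT ==
9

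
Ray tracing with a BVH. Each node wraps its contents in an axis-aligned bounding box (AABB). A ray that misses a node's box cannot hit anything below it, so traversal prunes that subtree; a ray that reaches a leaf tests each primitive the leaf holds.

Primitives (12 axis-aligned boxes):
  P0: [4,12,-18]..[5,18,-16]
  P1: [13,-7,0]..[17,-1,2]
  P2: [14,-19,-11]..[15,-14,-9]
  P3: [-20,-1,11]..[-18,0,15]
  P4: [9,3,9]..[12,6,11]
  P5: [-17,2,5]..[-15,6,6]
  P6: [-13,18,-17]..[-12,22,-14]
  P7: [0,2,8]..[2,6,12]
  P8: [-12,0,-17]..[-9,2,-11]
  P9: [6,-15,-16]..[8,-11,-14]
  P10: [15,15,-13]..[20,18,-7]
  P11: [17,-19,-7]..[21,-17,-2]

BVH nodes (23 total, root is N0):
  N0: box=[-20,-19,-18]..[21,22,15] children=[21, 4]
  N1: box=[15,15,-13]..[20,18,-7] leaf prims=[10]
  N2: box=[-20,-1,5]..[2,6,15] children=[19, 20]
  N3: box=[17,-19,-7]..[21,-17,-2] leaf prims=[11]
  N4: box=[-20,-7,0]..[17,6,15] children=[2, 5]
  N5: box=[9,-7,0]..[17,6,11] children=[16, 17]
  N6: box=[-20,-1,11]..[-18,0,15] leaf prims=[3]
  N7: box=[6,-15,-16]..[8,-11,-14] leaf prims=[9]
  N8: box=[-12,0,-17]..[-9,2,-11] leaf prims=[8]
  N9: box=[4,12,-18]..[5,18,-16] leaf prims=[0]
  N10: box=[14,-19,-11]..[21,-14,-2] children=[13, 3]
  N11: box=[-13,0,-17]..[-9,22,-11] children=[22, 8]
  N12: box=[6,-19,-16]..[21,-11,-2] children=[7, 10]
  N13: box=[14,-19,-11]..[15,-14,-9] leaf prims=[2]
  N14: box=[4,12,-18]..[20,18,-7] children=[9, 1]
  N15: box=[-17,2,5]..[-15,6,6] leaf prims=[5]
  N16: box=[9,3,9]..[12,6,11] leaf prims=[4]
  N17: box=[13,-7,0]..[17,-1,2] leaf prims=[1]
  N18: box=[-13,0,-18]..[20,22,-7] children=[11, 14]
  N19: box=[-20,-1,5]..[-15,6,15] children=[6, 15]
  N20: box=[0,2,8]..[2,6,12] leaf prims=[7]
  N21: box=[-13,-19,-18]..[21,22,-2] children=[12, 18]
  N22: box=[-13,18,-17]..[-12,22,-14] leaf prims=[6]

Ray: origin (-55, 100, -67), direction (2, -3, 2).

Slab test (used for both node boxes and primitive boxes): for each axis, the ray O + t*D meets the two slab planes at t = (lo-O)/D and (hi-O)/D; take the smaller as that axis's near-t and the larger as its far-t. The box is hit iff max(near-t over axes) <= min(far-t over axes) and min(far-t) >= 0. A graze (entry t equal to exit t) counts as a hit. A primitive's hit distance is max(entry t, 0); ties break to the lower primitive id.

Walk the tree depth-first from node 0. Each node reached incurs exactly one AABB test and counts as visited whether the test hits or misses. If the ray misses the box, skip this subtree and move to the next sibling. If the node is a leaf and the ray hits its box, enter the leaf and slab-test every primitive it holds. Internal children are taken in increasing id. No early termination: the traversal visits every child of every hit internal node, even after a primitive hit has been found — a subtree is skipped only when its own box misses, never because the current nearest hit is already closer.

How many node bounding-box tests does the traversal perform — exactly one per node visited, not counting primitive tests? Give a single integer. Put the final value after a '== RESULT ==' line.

Traverse from the root:
N0 x:[35/2,38] y:[26,119/3] z:[49/2,41] -> hit [26,38], descend [4, 21]
  N4 x:[35/2,36] y:[94/3,107/3] z:[67/2,41] -> hit [67/2,107/3], descend [2, 5]
    N2 x:[35/2,57/2] y:[94/3,101/3] z:[36,41] -> miss, prune
    N5 x:[32,36] y:[94/3,107/3] z:[67/2,39] -> hit [67/2,107/3], descend [16, 17]
      N16 x:[32,67/2] y:[94/3,97/3] z:[38,39] -> miss, prune
      N17 x:[34,36] y:[101/3,107/3] z:[67/2,69/2] -> hit [34,69/2] leaf, test {P1@t=34}
  N21 x:[21,38] y:[26,119/3] z:[49/2,65/2] -> hit [26,65/2], descend [12, 18]
    N12 x:[61/2,38] y:[37,119/3] z:[51/2,65/2] -> miss, prune
    N18 x:[21,75/2] y:[26,100/3] z:[49/2,30] -> hit [26,30], descend [11, 14]
      N11 x:[21,23] y:[26,100/3] z:[25,28] -> miss, prune
      N14 x:[59/2,75/2] y:[82/3,88/3] z:[49/2,30] -> miss, prune

11 AABB tests over nodes [0, 4, 2, 5, 16, 17, 21, 12, 18, 11, 14]; 1 leaf entered; closest P1.

== RESULT ==
11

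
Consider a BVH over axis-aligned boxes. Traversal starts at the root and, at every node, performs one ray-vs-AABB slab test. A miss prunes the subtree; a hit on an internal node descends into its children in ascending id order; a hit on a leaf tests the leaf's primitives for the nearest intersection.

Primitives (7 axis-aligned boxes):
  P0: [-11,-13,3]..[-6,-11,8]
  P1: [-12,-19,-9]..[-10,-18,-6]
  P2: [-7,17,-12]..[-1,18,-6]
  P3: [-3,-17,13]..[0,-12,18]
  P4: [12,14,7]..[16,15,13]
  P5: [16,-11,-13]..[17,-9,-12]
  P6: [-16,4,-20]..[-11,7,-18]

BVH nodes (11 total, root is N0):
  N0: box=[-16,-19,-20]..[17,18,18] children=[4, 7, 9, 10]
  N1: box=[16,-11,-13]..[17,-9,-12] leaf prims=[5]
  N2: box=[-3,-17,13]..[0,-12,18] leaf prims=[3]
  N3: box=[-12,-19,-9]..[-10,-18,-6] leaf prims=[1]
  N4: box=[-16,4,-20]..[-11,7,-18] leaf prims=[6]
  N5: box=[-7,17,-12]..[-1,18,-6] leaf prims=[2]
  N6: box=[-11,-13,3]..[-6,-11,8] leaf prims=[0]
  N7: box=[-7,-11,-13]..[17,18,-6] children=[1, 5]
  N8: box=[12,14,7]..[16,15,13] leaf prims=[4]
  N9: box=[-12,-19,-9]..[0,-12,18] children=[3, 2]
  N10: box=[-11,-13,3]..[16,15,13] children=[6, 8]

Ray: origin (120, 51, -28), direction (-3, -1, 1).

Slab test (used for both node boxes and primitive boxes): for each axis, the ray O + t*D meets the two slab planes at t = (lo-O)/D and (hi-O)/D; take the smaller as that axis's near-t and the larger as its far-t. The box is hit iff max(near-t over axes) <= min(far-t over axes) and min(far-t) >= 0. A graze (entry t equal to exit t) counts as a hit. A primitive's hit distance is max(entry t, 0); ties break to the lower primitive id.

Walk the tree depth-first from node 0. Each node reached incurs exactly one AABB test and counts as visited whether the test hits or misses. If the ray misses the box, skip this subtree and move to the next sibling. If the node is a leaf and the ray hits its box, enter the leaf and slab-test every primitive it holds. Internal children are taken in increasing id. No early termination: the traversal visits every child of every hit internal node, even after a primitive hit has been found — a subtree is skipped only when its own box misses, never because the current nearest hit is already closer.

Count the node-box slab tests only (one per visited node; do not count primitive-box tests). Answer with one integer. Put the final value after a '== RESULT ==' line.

Trace the traversal:
N0 x:[103/3,136/3] y:[33,70] z:[8,46] -> hit [103/3,136/3], descend [4, 7, 9, 10]
  N4 x:[131/3,136/3] y:[44,47] z:[8,10] -> miss, prune
  N7 x:[103/3,127/3] y:[33,62] z:[15,22] -> miss, prune
  N9 x:[40,44] y:[63,70] z:[19,46] -> miss, prune
  N10 x:[104/3,131/3] y:[36,64] z:[31,41] -> hit [36,41], descend [6, 8]
    N6 x:[42,131/3] y:[62,64] z:[31,36] -> miss, prune
    N8 x:[104/3,36] y:[36,37] z:[35,41] -> hit [36,36] leaf, test {P4@t=36}

order=[0, 4, 7, 9, 10, 6, 8]  |boxes|=7  |leaves|=1  hit=P4

== RESULT ==
7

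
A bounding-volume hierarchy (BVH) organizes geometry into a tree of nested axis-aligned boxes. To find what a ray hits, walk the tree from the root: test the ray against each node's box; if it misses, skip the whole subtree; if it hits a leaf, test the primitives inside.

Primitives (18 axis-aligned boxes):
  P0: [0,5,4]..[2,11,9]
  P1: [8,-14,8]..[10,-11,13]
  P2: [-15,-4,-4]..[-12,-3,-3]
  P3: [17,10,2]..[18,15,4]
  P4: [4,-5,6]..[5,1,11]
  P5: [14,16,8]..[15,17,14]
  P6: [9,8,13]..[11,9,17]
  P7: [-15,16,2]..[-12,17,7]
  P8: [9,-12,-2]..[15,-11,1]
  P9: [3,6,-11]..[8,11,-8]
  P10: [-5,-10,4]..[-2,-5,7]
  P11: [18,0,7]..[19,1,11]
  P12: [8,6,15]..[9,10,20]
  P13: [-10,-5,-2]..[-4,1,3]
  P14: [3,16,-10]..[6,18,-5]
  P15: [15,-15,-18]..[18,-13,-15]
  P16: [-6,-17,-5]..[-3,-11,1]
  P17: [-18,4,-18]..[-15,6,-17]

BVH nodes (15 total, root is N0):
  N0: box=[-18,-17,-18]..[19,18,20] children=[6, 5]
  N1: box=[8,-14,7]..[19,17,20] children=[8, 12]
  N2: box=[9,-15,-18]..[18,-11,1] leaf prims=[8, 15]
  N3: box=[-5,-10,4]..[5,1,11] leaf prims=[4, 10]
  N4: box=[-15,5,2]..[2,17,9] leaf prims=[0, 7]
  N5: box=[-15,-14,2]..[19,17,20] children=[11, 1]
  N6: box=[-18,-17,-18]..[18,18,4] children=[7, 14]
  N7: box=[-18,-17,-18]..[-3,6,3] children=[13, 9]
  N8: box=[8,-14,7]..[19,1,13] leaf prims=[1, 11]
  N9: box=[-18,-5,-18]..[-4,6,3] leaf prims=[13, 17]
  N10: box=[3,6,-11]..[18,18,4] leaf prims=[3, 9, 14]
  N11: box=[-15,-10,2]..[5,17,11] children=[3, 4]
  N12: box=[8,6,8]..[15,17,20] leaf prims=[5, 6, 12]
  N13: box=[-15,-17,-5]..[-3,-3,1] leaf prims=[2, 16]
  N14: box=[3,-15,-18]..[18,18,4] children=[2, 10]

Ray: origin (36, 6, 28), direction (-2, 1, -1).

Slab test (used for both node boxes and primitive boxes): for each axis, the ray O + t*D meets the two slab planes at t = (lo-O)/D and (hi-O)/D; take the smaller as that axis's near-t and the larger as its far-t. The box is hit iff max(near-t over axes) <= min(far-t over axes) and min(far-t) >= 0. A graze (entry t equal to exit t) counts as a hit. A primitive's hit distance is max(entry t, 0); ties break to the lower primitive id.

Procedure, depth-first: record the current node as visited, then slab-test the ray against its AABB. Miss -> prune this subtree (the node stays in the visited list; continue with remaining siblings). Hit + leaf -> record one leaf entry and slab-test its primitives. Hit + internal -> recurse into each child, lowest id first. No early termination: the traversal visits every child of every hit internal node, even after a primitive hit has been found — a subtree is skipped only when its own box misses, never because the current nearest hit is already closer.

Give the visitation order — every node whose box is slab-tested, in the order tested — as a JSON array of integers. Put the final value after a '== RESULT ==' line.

Trace the traversal:
N0 x:[17/2,27] y:[-23,12] z:[8,46] -> hit [17/2,12], descend [5, 6]
  N5 x:[17/2,51/2] y:[-20,11] z:[8,26] -> hit [17/2,11], descend [1, 11]
    N1 x:[17/2,14] y:[-20,11] z:[8,21] -> hit [17/2,11], descend [8, 12]
      N8 x:[17/2,14] y:[-20,-5] z:[15,21] -> miss, prune
      N12 x:[21/2,14] y:[0,11] z:[8,20] -> hit [21/2,11] leaf, test {P5(miss), P6(miss), P12(miss)}
    N11 x:[31/2,51/2] y:[-16,11] z:[17,26] -> miss, prune
  N6 x:[9,27] y:[-23,12] z:[24,46] -> miss, prune

order=[0, 5, 1, 8, 12, 11, 6]  |boxes|=7  |leaves|=1  hit=miss

== RESULT ==
[0, 5, 1, 8, 12, 11, 6]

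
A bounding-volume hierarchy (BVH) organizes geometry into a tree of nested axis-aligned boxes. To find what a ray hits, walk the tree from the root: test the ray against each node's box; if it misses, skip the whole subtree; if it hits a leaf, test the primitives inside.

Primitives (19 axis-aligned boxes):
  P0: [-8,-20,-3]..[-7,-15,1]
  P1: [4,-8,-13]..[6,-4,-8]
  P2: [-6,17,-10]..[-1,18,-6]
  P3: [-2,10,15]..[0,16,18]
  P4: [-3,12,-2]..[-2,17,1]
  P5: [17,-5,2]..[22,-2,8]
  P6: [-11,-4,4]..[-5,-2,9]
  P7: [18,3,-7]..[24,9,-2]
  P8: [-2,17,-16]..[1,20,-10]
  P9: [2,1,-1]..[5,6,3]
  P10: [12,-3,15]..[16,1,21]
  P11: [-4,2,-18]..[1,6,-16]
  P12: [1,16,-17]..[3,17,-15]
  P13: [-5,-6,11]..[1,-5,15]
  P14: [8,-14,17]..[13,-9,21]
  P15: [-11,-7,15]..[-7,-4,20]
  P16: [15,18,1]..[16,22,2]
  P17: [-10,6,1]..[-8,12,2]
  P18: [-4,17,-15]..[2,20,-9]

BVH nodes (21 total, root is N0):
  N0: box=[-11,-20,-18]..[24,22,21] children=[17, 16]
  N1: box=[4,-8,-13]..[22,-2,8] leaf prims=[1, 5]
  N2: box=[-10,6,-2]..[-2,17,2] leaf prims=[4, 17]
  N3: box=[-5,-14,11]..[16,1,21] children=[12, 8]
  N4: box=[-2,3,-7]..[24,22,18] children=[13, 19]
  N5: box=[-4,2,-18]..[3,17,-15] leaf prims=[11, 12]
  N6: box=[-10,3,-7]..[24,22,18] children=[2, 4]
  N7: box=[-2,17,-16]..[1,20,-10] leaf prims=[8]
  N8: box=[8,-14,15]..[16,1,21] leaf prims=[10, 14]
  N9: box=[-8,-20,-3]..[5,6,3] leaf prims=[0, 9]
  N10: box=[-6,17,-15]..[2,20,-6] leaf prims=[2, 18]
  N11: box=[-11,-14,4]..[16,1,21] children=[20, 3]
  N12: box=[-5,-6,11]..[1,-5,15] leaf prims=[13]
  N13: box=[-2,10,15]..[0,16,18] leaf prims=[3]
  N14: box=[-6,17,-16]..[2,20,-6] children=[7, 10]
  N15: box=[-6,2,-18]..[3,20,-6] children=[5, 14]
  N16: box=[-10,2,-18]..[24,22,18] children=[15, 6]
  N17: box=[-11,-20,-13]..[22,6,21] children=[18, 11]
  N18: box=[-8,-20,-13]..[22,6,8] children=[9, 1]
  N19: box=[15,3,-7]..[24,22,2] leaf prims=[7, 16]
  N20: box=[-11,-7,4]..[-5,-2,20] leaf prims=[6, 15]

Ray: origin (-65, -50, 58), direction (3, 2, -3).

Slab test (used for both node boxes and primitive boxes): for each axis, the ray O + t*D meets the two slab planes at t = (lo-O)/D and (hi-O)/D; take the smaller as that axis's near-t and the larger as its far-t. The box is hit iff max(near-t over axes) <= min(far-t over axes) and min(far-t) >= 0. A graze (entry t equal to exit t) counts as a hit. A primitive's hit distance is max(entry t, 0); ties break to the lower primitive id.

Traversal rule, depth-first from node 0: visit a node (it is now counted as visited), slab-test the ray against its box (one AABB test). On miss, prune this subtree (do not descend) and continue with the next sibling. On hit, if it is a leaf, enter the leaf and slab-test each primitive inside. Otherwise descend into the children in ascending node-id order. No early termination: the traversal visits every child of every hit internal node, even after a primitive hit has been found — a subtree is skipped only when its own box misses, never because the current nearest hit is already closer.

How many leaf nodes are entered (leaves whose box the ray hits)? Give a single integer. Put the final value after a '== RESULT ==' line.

Traverse from the root:
N0 x:[18,89/3] y:[15,36] z:[37/3,76/3] -> hit [18,76/3], descend [16, 17]
  N16 x:[55/3,89/3] y:[26,36] z:[40/3,76/3] -> miss, prune
  N17 x:[18,29] y:[15,28] z:[37/3,71/3] -> hit [18,71/3], descend [11, 18]
    N11 x:[18,27] y:[18,51/2] z:[37/3,18] -> hit [18,18], descend [3, 20]
      N3 x:[20,27] y:[18,51/2] z:[37/3,47/3] -> miss, prune
      N20 x:[18,20] y:[43/2,24] z:[38/3,18] -> miss, prune
    N18 x:[19,29] y:[15,28] z:[50/3,71/3] -> hit [19,71/3], descend [1, 9]
      N1 x:[23,29] y:[21,24] z:[50/3,71/3] -> hit [23,71/3] leaf, test {P1@t=23, P5(miss)}
      N9 x:[19,70/3] y:[15,28] z:[55/3,61/3] -> hit [19,61/3] leaf, test {P0(miss), P9(miss)}

Visited [0, 16, 17, 11, 3, 20, 18, 1, 9]. Tests: 9 box, 2 leaf. Nearest: P1.

== RESULT ==
2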